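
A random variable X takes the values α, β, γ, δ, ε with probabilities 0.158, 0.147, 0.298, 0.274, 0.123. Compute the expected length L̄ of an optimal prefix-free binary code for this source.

2.27 bits/symbol

Repeatedly combine the two least-probable nodes; the expected code length is the sum of the merged weights.
merge 123/1000 + 147/1000 → 27/100
merge 79/500 + 27/100 → 107/250
merge 137/500 + 149/500 → 143/250
merge 107/250 + 143/250 → 1
L = 27/100 + 107/250 + 143/250 + 1 = 227/100 = 2.27 bits/symbol.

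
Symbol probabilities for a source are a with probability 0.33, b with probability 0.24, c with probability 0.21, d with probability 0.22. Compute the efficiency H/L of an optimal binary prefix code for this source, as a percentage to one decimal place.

98.8%

Entropy H = −Σ p log₂ p ≈ 1.9754 bits.
Huffman merges: 21/100+11/50→43/100; 6/25+33/100→57/100; 43/100+57/100→1. L = 2 ≈ 2.0000.
Efficiency = H/L = 1.9754/2.0000 = 98.8%.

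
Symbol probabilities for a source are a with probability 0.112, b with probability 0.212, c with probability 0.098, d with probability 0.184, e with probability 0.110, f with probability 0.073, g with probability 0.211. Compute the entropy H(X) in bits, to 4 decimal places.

H = −Σ pᵢ log₂ pᵢ.
−0.112·log₂(0.112) = 0.3537
−0.212·log₂(0.212) = 0.4744
−0.098·log₂(0.098) = 0.3284
−0.184·log₂(0.184) = 0.4494
−0.110·log₂(0.110) = 0.3503
−0.073·log₂(0.073) = 0.2756
−0.211·log₂(0.211) = 0.4736
Sum ≈ 2.7055 → 2.7055 bits.

2.7055 bits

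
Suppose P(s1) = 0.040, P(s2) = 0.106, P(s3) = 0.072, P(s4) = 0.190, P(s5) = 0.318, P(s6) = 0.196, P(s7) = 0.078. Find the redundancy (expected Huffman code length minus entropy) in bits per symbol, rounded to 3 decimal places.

Entropy H = −Σ p log₂ p ≈ 2.5310 bits.
Huffman merges: 1/25+9/125→14/125; 39/500+53/500→23/125; 14/125+23/125→37/125; 19/100+49/250→193/500; 37/125+159/500→307/500; 193/500+307/500→1. L = 324/125 ≈ 2.5920.
L − H = 2.5920 − 2.5310 = 0.061 bits.

0.061 bits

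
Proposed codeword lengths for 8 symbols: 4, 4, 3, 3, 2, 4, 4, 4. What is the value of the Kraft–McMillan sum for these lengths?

0.8125

With common denominator 2^4 = 16: Σ 2^(−ℓᵢ) = 1/16 + 1/16 + 2/16 + 2/16 + 4/16 + 1/16 + 1/16 + 1/16 = 13/16 = 0.8125.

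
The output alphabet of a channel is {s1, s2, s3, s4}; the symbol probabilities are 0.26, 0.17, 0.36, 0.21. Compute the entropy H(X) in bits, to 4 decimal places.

1.9433 bits

H = −Σ pᵢ log₂ pᵢ.
−0.26·log₂(0.26) = 0.5053
−0.17·log₂(0.17) = 0.4346
−0.36·log₂(0.36) = 0.5306
−0.21·log₂(0.21) = 0.4728
Sum ≈ 1.9433 → 1.9433 bits.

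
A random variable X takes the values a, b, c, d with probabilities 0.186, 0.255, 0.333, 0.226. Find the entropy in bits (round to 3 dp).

H = −Σ pᵢ log₂ pᵢ.
−0.186·log₂(0.186) = 0.4514
−0.255·log₂(0.255) = 0.5027
−0.333·log₂(0.333) = 0.5283
−0.226·log₂(0.226) = 0.4849
Sum ≈ 1.9672 → 1.967 bits.

1.967 bits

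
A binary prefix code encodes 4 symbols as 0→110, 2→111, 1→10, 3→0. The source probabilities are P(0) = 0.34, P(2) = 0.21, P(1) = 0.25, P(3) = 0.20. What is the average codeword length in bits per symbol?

L̄ = Σ pᵢ·ℓᵢ = 0.34·3 + 0.21·3 + 0.25·2 + 0.20·1 = 2.35 bits/symbol.

2.35 bits/symbol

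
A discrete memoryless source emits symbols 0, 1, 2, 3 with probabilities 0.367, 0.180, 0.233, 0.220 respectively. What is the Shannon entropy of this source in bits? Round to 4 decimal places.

H = −Σ pᵢ log₂ pᵢ.
−0.367·log₂(0.367) = 0.5307
−0.180·log₂(0.180) = 0.4453
−0.233·log₂(0.233) = 0.4897
−0.220·log₂(0.220) = 0.4806
Sum ≈ 1.9463 → 1.9463 bits.

1.9463 bits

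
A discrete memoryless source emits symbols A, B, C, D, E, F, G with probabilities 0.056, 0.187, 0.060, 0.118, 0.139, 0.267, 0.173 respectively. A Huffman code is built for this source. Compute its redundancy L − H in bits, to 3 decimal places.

0.027 bits

Entropy H = −Σ p log₂ p ≈ 2.6348 bits.
Huffman merges: 7/125+3/50→29/250; 29/250+59/500→117/500; 139/1000+173/1000→39/125; 187/1000+117/500→421/1000; 267/1000+39/125→579/1000; 421/1000+579/1000→1. L = 1331/500 ≈ 2.6620.
L − H = 2.6620 − 2.6348 = 0.027 bits.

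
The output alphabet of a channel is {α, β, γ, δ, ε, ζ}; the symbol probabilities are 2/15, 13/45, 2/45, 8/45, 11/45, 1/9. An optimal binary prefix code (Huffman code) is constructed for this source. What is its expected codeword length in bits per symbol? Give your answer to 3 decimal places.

2.444 bits/symbol

Repeatedly combine the two least-probable nodes; the expected code length is the sum of the merged weights.
merge 2/45 + 1/9 → 7/45
merge 2/15 + 7/45 → 13/45
merge 8/45 + 11/45 → 19/45
merge 13/45 + 13/45 → 26/45
merge 19/45 + 26/45 → 1
L = 7/45 + 13/45 + 19/45 + 26/45 + 1 = 22/9 ≈ 2.444 bits/symbol.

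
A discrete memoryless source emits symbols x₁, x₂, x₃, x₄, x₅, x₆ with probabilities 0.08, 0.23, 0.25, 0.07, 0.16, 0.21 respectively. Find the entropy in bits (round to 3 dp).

2.444 bits

H = −Σ pᵢ log₂ pᵢ.
−0.08·log₂(0.08) = 0.2915
−0.23·log₂(0.23) = 0.4877
−0.25·log₂(0.25) = 0.5000
−0.07·log₂(0.07) = 0.2686
−0.16·log₂(0.16) = 0.4230
−0.21·log₂(0.21) = 0.4728
Sum ≈ 2.4436 → 2.444 bits.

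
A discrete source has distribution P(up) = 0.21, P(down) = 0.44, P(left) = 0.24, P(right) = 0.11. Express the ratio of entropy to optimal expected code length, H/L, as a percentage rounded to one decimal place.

97.8%

Entropy H = −Σ p log₂ p ≈ 1.8384 bits.
Huffman merges: 11/100+21/100→8/25; 6/25+8/25→14/25; 11/25+14/25→1. L = 47/25 ≈ 1.8800.
Efficiency = H/L = 1.8384/1.8800 = 97.8%.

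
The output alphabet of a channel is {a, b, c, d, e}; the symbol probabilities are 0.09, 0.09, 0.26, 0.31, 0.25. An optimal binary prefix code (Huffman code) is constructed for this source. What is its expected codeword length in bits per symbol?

2.18 bits/symbol

Repeatedly combine the two least-probable nodes; the expected code length is the sum of the merged weights.
merge 9/100 + 9/100 → 9/50
merge 9/50 + 1/4 → 43/100
merge 13/50 + 31/100 → 57/100
merge 43/100 + 57/100 → 1
L = 9/50 + 43/100 + 57/100 + 1 = 109/50 = 2.18 bits/symbol.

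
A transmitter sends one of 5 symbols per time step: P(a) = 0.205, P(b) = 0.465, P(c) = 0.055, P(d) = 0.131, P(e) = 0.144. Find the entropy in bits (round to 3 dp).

1.999 bits

H = −Σ pᵢ log₂ pᵢ.
−0.205·log₂(0.205) = 0.4687
−0.465·log₂(0.465) = 0.5137
−0.055·log₂(0.055) = 0.2301
−0.131·log₂(0.131) = 0.3841
−0.144·log₂(0.144) = 0.4026
Sum ≈ 1.9993 → 1.999 bits.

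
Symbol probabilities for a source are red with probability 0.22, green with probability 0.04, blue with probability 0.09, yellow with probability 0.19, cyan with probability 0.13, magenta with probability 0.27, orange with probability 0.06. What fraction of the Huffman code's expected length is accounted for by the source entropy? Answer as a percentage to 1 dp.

98.5%

Entropy H = −Σ p log₂ p ≈ 2.5704 bits.
Huffman merges: 1/25+3/50→1/10; 9/100+1/10→19/100; 13/100+19/100→8/25; 19/100+11/50→41/100; 27/100+8/25→59/100; 41/100+59/100→1. L = 261/100 ≈ 2.6100.
Efficiency = H/L = 2.5704/2.6100 = 98.5%.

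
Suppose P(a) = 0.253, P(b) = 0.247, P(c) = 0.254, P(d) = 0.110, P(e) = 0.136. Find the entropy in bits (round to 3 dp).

H = −Σ pᵢ log₂ pᵢ.
−0.253·log₂(0.253) = 0.5016
−0.247·log₂(0.247) = 0.4983
−0.254·log₂(0.254) = 0.5022
−0.110·log₂(0.110) = 0.3503
−0.136·log₂(0.136) = 0.3915
Sum ≈ 2.2439 → 2.244 bits.

2.244 bits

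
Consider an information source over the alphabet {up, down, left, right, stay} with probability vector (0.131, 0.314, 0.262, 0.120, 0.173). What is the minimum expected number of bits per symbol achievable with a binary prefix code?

Repeatedly combine the two least-probable nodes; the expected code length is the sum of the merged weights.
merge 3/25 + 131/1000 → 251/1000
merge 173/1000 + 251/1000 → 53/125
merge 131/500 + 157/500 → 72/125
merge 53/125 + 72/125 → 1
L = 251/1000 + 53/125 + 72/125 + 1 = 2251/1000 = 2.251 bits/symbol.

2.251 bits/symbol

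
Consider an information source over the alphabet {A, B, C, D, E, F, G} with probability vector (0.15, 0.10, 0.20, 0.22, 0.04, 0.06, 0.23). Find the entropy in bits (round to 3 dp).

H = −Σ pᵢ log₂ pᵢ.
−0.15·log₂(0.15) = 0.4105
−0.10·log₂(0.10) = 0.3322
−0.20·log₂(0.20) = 0.4644
−0.22·log₂(0.22) = 0.4806
−0.04·log₂(0.04) = 0.1858
−0.06·log₂(0.06) = 0.2435
−0.23·log₂(0.23) = 0.4877
Sum ≈ 2.6047 → 2.605 bits.

2.605 bits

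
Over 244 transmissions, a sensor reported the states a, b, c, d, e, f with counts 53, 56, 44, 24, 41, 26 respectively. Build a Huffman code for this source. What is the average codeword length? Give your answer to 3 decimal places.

2.553 bits/symbol

Probabilities are the counts divided by 244.
Repeatedly combine the two least-probable nodes; the expected code length is the sum of the merged weights.
merge 6/61 + 13/122 → 25/122
merge 41/244 + 11/61 → 85/244
merge 25/122 + 53/244 → 103/244
merge 14/61 + 85/244 → 141/244
merge 103/244 + 141/244 → 1
L = 25/122 + 85/244 + 103/244 + 141/244 + 1 = 623/244 ≈ 2.553 bits/symbol.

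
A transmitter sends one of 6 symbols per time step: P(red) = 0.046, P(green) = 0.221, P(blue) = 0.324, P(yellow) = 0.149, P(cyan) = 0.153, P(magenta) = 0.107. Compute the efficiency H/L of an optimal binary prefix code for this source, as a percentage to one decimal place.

Entropy H = −Σ p log₂ p ≈ 2.3811 bits.
Huffman merges: 23/500+107/1000→153/1000; 149/1000+153/1000→151/500; 153/1000+221/1000→187/500; 151/500+81/250→313/500; 187/500+313/500→1. L = 491/200 ≈ 2.4550.
Efficiency = H/L = 2.3811/2.4550 = 97.0%.

97.0%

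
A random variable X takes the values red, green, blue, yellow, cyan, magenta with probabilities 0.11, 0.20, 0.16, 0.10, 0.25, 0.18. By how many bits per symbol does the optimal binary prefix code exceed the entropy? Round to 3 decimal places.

0.035 bits

Entropy H = −Σ p log₂ p ≈ 2.5152 bits.
Huffman merges: 1/10+11/100→21/100; 4/25+9/50→17/50; 1/5+21/100→41/100; 1/4+17/50→59/100; 41/100+59/100→1. L = 51/20 ≈ 2.5500.
L − H = 2.5500 − 2.5152 = 0.035 bits.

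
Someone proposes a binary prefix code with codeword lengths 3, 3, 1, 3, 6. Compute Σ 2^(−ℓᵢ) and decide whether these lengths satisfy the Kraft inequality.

0.890625; yes

With common denominator 2^6 = 64: Σ 2^(−ℓᵢ) = 8/64 + 8/64 + 32/64 + 8/64 + 1/64 = 57/64 = 0.890625.
Kraft's inequality requires Σ ≤ 1; here Σ = 0.890625 ≤ 1, so such a prefix code exists.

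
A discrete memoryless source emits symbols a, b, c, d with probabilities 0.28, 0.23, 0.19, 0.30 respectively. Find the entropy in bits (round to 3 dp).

1.978 bits

H = −Σ pᵢ log₂ pᵢ.
−0.28·log₂(0.28) = 0.5142
−0.23·log₂(0.23) = 0.4877
−0.19·log₂(0.19) = 0.4552
−0.30·log₂(0.30) = 0.5211
Sum ≈ 1.9782 → 1.978 bits.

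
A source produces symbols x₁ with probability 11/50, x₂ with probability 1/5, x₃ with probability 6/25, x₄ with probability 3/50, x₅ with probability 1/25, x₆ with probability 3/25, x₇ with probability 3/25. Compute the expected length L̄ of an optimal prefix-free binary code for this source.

Repeatedly combine the two least-probable nodes; the expected code length is the sum of the merged weights.
merge 1/25 + 3/50 → 1/10
merge 1/10 + 3/25 → 11/50
merge 3/25 + 1/5 → 8/25
merge 11/50 + 11/50 → 11/25
merge 6/25 + 8/25 → 14/25
merge 11/25 + 14/25 → 1
L = 1/10 + 11/50 + 8/25 + 11/25 + 14/25 + 1 = 66/25 = 2.64 bits/symbol.

2.64 bits/symbol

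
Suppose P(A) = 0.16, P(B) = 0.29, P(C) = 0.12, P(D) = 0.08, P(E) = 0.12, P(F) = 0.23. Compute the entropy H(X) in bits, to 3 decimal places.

2.454 bits

H = −Σ pᵢ log₂ pᵢ.
−0.16·log₂(0.16) = 0.4230
−0.29·log₂(0.29) = 0.5179
−0.12·log₂(0.12) = 0.3671
−0.08·log₂(0.08) = 0.2915
−0.12·log₂(0.12) = 0.3671
−0.23·log₂(0.23) = 0.4877
Sum ≈ 2.4542 → 2.454 bits.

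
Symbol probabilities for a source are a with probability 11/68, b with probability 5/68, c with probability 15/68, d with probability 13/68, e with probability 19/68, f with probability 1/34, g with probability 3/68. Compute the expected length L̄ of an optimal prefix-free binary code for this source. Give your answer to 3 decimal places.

2.529 bits/symbol

Repeatedly combine the two least-probable nodes; the expected code length is the sum of the merged weights.
merge 1/34 + 3/68 → 5/68
merge 5/68 + 5/68 → 5/34
merge 5/34 + 11/68 → 21/68
merge 13/68 + 15/68 → 7/17
merge 19/68 + 21/68 → 10/17
merge 7/17 + 10/17 → 1
L = 5/68 + 5/34 + 21/68 + 7/17 + 10/17 + 1 = 43/17 ≈ 2.529 bits/symbol.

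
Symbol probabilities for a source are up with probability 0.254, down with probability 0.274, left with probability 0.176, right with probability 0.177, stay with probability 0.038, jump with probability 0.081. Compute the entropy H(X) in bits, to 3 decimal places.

2.370 bits

H = −Σ pᵢ log₂ pᵢ.
−0.254·log₂(0.254) = 0.5022
−0.274·log₂(0.274) = 0.5118
−0.176·log₂(0.176) = 0.4411
−0.177·log₂(0.177) = 0.4422
−0.038·log₂(0.038) = 0.1793
−0.081·log₂(0.081) = 0.2937
Sum ≈ 2.3702 → 2.370 bits.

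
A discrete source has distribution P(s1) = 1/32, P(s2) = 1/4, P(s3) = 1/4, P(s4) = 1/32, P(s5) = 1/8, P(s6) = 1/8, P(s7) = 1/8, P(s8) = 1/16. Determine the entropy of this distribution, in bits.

Each probability is a power of 1/2, so log₂(1/p) is an integer.
H = Σ p·log₂(1/p) = 1/32·5 + 1/4·2 + 1/4·2 + 1/32·5 + 1/8·3 + 1/8·3 + 1/8·3 + 1/16·4 = 2.6875 bits.

2.6875 bits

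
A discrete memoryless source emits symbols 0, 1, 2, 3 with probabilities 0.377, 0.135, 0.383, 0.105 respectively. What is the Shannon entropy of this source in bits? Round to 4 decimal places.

1.7923 bits

H = −Σ pᵢ log₂ pᵢ.
−0.377·log₂(0.377) = 0.5306
−0.135·log₂(0.135) = 0.3900
−0.383·log₂(0.383) = 0.5303
−0.105·log₂(0.105) = 0.3414
Sum ≈ 1.7923 → 1.7923 bits.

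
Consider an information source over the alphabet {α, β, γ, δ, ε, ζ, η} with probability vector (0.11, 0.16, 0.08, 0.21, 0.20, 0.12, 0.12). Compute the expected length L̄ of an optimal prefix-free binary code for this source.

Repeatedly combine the two least-probable nodes; the expected code length is the sum of the merged weights.
merge 2/25 + 11/100 → 19/100
merge 3/25 + 3/25 → 6/25
merge 4/25 + 19/100 → 7/20
merge 1/5 + 21/100 → 41/100
merge 6/25 + 7/20 → 59/100
merge 41/100 + 59/100 → 1
L = 19/100 + 6/25 + 7/20 + 41/100 + 59/100 + 1 = 139/50 = 2.78 bits/symbol.

2.78 bits/symbol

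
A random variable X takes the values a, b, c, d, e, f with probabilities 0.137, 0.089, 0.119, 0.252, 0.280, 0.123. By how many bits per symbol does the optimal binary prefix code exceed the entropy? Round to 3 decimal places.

0.012 bits

Entropy H = −Σ p log₂ p ≈ 2.4561 bits.
Huffman merges: 89/1000+119/1000→26/125; 123/1000+137/1000→13/50; 26/125+63/250→23/50; 13/50+7/25→27/50; 23/50+27/50→1. L = 617/250 ≈ 2.4680.
L − H = 2.4680 − 2.4561 = 0.012 bits.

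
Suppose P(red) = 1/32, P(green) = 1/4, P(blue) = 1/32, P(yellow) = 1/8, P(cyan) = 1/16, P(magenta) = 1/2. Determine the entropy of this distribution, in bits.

1.9375 bits

Each probability is a power of 1/2, so log₂(1/p) is an integer.
H = Σ p·log₂(1/p) = 1/32·5 + 1/4·2 + 1/32·5 + 1/8·3 + 1/16·4 + 1/2·1 = 1.9375 bits.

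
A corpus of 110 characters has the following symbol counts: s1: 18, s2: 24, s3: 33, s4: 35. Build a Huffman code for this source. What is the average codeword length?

Probabilities are the counts divided by 110.
Repeatedly combine the two least-probable nodes; the expected code length is the sum of the merged weights.
merge 9/55 + 12/55 → 21/55
merge 3/10 + 7/22 → 34/55
merge 21/55 + 34/55 → 1
L = 21/55 + 34/55 + 1 = 2 bits/symbol.

2 bits/symbol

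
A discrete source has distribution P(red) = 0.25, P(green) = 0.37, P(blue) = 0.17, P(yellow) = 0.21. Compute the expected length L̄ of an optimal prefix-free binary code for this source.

2 bits/symbol

Repeatedly combine the two least-probable nodes; the expected code length is the sum of the merged weights.
merge 17/100 + 21/100 → 19/50
merge 1/4 + 37/100 → 31/50
merge 19/50 + 31/50 → 1
L = 19/50 + 31/50 + 1 = 2 bits/symbol.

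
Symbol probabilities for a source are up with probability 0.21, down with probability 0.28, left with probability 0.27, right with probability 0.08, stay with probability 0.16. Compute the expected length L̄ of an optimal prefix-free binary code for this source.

Repeatedly combine the two least-probable nodes; the expected code length is the sum of the merged weights.
merge 2/25 + 4/25 → 6/25
merge 21/100 + 6/25 → 9/20
merge 27/100 + 7/25 → 11/20
merge 9/20 + 11/20 → 1
L = 6/25 + 9/20 + 11/20 + 1 = 56/25 = 2.24 bits/symbol.

2.24 bits/symbol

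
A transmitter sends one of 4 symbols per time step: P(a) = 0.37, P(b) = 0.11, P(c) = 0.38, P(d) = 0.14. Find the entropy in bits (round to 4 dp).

H = −Σ pᵢ log₂ pᵢ.
−0.37·log₂(0.37) = 0.5307
−0.11·log₂(0.11) = 0.3503
−0.38·log₂(0.38) = 0.5305
−0.14·log₂(0.14) = 0.3971
Sum ≈ 1.8086 → 1.8086 bits.

1.8086 bits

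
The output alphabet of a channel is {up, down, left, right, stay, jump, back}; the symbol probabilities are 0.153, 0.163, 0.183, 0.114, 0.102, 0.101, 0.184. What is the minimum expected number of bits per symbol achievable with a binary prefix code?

Repeatedly combine the two least-probable nodes; the expected code length is the sum of the merged weights.
merge 101/1000 + 51/500 → 203/1000
merge 57/500 + 153/1000 → 267/1000
merge 163/1000 + 183/1000 → 173/500
merge 23/125 + 203/1000 → 387/1000
merge 267/1000 + 173/500 → 613/1000
merge 387/1000 + 613/1000 → 1
L = 203/1000 + 267/1000 + 173/500 + 387/1000 + 613/1000 + 1 = 352/125 = 2.816 bits/symbol.

2.816 bits/symbol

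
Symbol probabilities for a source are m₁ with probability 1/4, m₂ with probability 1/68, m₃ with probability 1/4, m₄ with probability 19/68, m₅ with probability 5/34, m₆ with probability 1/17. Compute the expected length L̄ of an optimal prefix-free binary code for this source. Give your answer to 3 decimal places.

2.294 bits/symbol

Repeatedly combine the two least-probable nodes; the expected code length is the sum of the merged weights.
merge 1/68 + 1/17 → 5/68
merge 5/68 + 5/34 → 15/68
merge 15/68 + 1/4 → 8/17
merge 1/4 + 19/68 → 9/17
merge 8/17 + 9/17 → 1
L = 5/68 + 15/68 + 8/17 + 9/17 + 1 = 39/17 ≈ 2.294 bits/symbol.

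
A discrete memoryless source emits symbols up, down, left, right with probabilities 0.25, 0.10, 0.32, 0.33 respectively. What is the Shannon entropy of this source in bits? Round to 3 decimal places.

H = −Σ pᵢ log₂ pᵢ.
−0.25·log₂(0.25) = 0.5000
−0.10·log₂(0.10) = 0.3322
−0.32·log₂(0.32) = 0.5260
−0.33·log₂(0.33) = 0.5278
Sum ≈ 1.8860 → 1.886 bits.

1.886 bits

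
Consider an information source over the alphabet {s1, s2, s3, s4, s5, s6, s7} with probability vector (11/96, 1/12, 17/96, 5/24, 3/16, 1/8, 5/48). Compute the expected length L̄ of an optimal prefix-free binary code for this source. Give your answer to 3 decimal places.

2.792 bits/symbol

Repeatedly combine the two least-probable nodes; the expected code length is the sum of the merged weights.
merge 1/12 + 5/48 → 3/16
merge 11/96 + 1/8 → 23/96
merge 17/96 + 3/16 → 35/96
merge 3/16 + 5/24 → 19/48
merge 23/96 + 35/96 → 29/48
merge 19/48 + 29/48 → 1
L = 3/16 + 23/96 + 35/96 + 19/48 + 29/48 + 1 = 67/24 ≈ 2.792 bits/symbol.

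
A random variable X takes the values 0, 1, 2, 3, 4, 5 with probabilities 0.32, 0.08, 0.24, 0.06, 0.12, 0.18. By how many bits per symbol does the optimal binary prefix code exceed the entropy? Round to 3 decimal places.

0.032 bits

Entropy H = −Σ p log₂ p ≈ 2.3676 bits.
Huffman merges: 3/50+2/25→7/50; 3/25+7/50→13/50; 9/50+6/25→21/50; 13/50+8/25→29/50; 21/50+29/50→1. L = 12/5 ≈ 2.4000.
L − H = 2.4000 − 2.3676 = 0.032 bits.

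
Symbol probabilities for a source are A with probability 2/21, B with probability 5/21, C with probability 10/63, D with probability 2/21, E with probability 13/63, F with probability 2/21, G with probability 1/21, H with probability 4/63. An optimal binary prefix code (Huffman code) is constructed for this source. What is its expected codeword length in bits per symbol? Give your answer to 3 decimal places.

Repeatedly combine the two least-probable nodes; the expected code length is the sum of the merged weights.
merge 1/21 + 4/63 → 1/9
merge 2/21 + 2/21 → 4/21
merge 2/21 + 1/9 → 13/63
merge 10/63 + 4/21 → 22/63
merge 13/63 + 13/63 → 26/63
merge 5/21 + 22/63 → 37/63
merge 26/63 + 37/63 → 1
L = 1/9 + 4/21 + 13/63 + 22/63 + 26/63 + 37/63 + 1 = 20/7 ≈ 2.857 bits/symbol.

2.857 bits/symbol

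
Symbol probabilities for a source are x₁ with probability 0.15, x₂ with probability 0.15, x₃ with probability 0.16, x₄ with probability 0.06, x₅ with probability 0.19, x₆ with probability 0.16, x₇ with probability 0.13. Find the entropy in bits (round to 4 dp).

H = −Σ pᵢ log₂ pᵢ.
−0.15·log₂(0.15) = 0.4105
−0.15·log₂(0.15) = 0.4105
−0.16·log₂(0.16) = 0.4230
−0.06·log₂(0.06) = 0.2435
−0.19·log₂(0.19) = 0.4552
−0.16·log₂(0.16) = 0.4230
−0.13·log₂(0.13) = 0.3826
Sum ≈ 2.7485 → 2.7485 bits.

2.7485 bits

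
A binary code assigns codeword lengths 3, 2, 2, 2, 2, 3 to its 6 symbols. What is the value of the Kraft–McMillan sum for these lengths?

With common denominator 2^3 = 8: Σ 2^(−ℓᵢ) = 1/8 + 2/8 + 2/8 + 2/8 + 2/8 + 1/8 = 10/8 = 1.25.

1.25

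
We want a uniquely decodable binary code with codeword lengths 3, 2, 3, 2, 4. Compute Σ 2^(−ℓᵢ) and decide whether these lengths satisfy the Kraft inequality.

With common denominator 2^4 = 16: Σ 2^(−ℓᵢ) = 2/16 + 4/16 + 2/16 + 4/16 + 1/16 = 13/16 = 0.8125.
Kraft's inequality requires Σ ≤ 1; here Σ = 0.8125 ≤ 1, so such a prefix code exists.

0.8125; yes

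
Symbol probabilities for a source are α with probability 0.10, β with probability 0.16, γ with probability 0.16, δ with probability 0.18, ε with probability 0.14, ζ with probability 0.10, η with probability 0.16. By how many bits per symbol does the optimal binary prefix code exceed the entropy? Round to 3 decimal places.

0.044 bits

Entropy H = −Σ p log₂ p ≈ 2.7759 bits.
Huffman merges: 1/10+1/10→1/5; 7/50+4/25→3/10; 4/25+4/25→8/25; 9/50+1/5→19/50; 3/10+8/25→31/50; 19/50+31/50→1. L = 141/50 ≈ 2.8200.
L − H = 2.8200 − 2.7759 = 0.044 bits.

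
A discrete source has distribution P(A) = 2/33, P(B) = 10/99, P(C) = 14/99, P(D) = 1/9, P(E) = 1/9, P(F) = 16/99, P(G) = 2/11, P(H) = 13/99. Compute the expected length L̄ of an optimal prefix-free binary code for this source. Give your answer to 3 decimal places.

Repeatedly combine the two least-probable nodes; the expected code length is the sum of the merged weights.
merge 2/33 + 10/99 → 16/99
merge 1/9 + 1/9 → 2/9
merge 13/99 + 14/99 → 3/11
merge 16/99 + 16/99 → 32/99
merge 2/11 + 2/9 → 40/99
merge 3/11 + 32/99 → 59/99
merge 40/99 + 59/99 → 1
L = 16/99 + 2/9 + 3/11 + 32/99 + 40/99 + 59/99 + 1 = 295/99 ≈ 2.980 bits/symbol.

2.980 bits/symbol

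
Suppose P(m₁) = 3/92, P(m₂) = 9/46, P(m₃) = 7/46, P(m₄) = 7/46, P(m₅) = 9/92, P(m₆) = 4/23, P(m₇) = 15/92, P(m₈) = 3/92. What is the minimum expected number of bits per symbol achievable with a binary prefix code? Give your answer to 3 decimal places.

2.859 bits/symbol

Repeatedly combine the two least-probable nodes; the expected code length is the sum of the merged weights.
merge 3/92 + 3/92 → 3/46
merge 3/46 + 9/92 → 15/92
merge 7/46 + 7/46 → 7/23
merge 15/92 + 15/92 → 15/46
merge 4/23 + 9/46 → 17/46
merge 7/23 + 15/46 → 29/46
merge 17/46 + 29/46 → 1
L = 3/46 + 15/92 + 7/23 + 15/46 + 17/46 + 29/46 + 1 = 263/92 ≈ 2.859 bits/symbol.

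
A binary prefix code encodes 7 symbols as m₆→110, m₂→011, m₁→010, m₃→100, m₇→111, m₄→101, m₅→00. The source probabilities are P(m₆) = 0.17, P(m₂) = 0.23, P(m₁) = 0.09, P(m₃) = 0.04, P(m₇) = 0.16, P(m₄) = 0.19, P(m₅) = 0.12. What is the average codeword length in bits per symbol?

L̄ = Σ pᵢ·ℓᵢ = 0.17·3 + 0.23·3 + 0.09·3 + 0.04·3 + 0.16·3 + 0.19·3 + 0.12·2 = 2.88 bits/symbol.

2.88 bits/symbol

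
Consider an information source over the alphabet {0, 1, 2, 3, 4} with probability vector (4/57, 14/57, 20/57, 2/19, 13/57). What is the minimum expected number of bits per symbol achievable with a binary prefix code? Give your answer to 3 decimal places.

Repeatedly combine the two least-probable nodes; the expected code length is the sum of the merged weights.
merge 4/57 + 2/19 → 10/57
merge 10/57 + 13/57 → 23/57
merge 14/57 + 20/57 → 34/57
merge 23/57 + 34/57 → 1
L = 10/57 + 23/57 + 34/57 + 1 = 124/57 ≈ 2.175 bits/symbol.

2.175 bits/symbol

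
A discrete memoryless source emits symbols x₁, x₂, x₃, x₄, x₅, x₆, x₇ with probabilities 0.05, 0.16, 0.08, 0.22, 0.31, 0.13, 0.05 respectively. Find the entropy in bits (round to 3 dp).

2.534 bits

H = −Σ pᵢ log₂ pᵢ.
−0.05·log₂(0.05) = 0.2161
−0.16·log₂(0.16) = 0.4230
−0.08·log₂(0.08) = 0.2915
−0.22·log₂(0.22) = 0.4806
−0.31·log₂(0.31) = 0.5238
−0.13·log₂(0.13) = 0.3826
−0.05·log₂(0.05) = 0.2161
Sum ≈ 2.5337 → 2.534 bits.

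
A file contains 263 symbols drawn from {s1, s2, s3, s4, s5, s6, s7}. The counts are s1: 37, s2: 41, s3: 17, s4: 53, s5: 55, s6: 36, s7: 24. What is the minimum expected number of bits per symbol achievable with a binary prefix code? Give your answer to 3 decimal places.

2.745 bits/symbol

Probabilities are the counts divided by 263.
Repeatedly combine the two least-probable nodes; the expected code length is the sum of the merged weights.
merge 17/263 + 24/263 → 41/263
merge 36/263 + 37/263 → 73/263
merge 41/263 + 41/263 → 82/263
merge 53/263 + 55/263 → 108/263
merge 73/263 + 82/263 → 155/263
merge 108/263 + 155/263 → 1
L = 41/263 + 73/263 + 82/263 + 108/263 + 155/263 + 1 = 722/263 ≈ 2.745 bits/symbol.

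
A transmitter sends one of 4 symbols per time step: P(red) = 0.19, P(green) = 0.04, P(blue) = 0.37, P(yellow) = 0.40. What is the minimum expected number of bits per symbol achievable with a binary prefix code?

Repeatedly combine the two least-probable nodes; the expected code length is the sum of the merged weights.
merge 1/25 + 19/100 → 23/100
merge 23/100 + 37/100 → 3/5
merge 2/5 + 3/5 → 1
L = 23/100 + 3/5 + 1 = 183/100 = 1.83 bits/symbol.

1.83 bits/symbol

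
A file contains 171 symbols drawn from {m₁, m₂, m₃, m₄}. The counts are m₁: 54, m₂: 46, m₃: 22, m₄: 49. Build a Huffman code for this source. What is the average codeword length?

2 bits/symbol

Probabilities are the counts divided by 171.
Repeatedly combine the two least-probable nodes; the expected code length is the sum of the merged weights.
merge 22/171 + 46/171 → 68/171
merge 49/171 + 6/19 → 103/171
merge 68/171 + 103/171 → 1
L = 68/171 + 103/171 + 1 = 2 bits/symbol.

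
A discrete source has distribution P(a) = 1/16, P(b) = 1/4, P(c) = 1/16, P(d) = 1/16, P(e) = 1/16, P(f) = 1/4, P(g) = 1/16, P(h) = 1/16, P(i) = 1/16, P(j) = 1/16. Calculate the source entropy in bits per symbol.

Each probability is a power of 1/2, so log₂(1/p) is an integer.
H = Σ p·log₂(1/p) = 1/16·4 + 1/4·2 + 1/16·4 + 1/16·4 + 1/16·4 + 1/4·2 + 1/16·4 + 1/16·4 + 1/16·4 + 1/16·4 = 3 bits.

3 bits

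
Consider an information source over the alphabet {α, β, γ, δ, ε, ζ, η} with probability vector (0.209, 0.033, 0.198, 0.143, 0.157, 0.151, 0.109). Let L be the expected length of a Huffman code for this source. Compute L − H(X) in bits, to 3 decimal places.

Entropy H = −Σ p log₂ p ≈ 2.6780 bits.
Huffman merges: 33/1000+109/1000→71/500; 71/500+143/1000→57/200; 151/1000+157/1000→77/250; 99/500+209/1000→407/1000; 57/200+77/250→593/1000; 407/1000+593/1000→1. L = 547/200 ≈ 2.7350.
L − H = 2.7350 − 2.6780 = 0.057 bits.

0.057 bits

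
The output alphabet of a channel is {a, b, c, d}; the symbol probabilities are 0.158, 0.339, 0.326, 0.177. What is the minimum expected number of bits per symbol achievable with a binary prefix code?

Repeatedly combine the two least-probable nodes; the expected code length is the sum of the merged weights.
merge 79/500 + 177/1000 → 67/200
merge 163/500 + 67/200 → 661/1000
merge 339/1000 + 661/1000 → 1
L = 67/200 + 661/1000 + 1 = 499/250 = 1.996 bits/symbol.

1.996 bits/symbol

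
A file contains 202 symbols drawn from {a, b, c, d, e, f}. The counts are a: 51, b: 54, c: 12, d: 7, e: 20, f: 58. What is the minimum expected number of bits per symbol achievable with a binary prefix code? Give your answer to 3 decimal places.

Probabilities are the counts divided by 202.
Repeatedly combine the two least-probable nodes; the expected code length is the sum of the merged weights.
merge 7/202 + 6/101 → 19/202
merge 19/202 + 10/101 → 39/202
merge 39/202 + 51/202 → 45/101
merge 27/101 + 29/101 → 56/101
merge 45/101 + 56/101 → 1
L = 19/202 + 39/202 + 45/101 + 56/101 + 1 = 231/101 ≈ 2.287 bits/symbol.

2.287 bits/symbol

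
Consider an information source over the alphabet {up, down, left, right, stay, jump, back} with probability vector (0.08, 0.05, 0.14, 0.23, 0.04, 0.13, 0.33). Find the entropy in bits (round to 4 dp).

2.4886 bits

H = −Σ pᵢ log₂ pᵢ.
−0.08·log₂(0.08) = 0.2915
−0.05·log₂(0.05) = 0.2161
−0.14·log₂(0.14) = 0.3971
−0.23·log₂(0.23) = 0.4877
−0.04·log₂(0.04) = 0.1858
−0.13·log₂(0.13) = 0.3826
−0.33·log₂(0.33) = 0.5278
Sum ≈ 2.4886 → 2.4886 bits.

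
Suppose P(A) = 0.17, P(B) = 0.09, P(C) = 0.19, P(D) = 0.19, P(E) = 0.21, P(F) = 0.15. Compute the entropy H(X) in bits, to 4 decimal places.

2.5411 bits

H = −Σ pᵢ log₂ pᵢ.
−0.17·log₂(0.17) = 0.4346
−0.09·log₂(0.09) = 0.3127
−0.19·log₂(0.19) = 0.4552
−0.19·log₂(0.19) = 0.4552
−0.21·log₂(0.21) = 0.4728
−0.15·log₂(0.15) = 0.4105
Sum ≈ 2.5411 → 2.5411 bits.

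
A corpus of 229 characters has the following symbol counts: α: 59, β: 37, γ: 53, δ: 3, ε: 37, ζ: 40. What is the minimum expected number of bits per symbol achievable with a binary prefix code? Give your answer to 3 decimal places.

Probabilities are the counts divided by 229.
Repeatedly combine the two least-probable nodes; the expected code length is the sum of the merged weights.
merge 3/229 + 37/229 → 40/229
merge 37/229 + 40/229 → 77/229
merge 40/229 + 53/229 → 93/229
merge 59/229 + 77/229 → 136/229
merge 93/229 + 136/229 → 1
L = 40/229 + 77/229 + 93/229 + 136/229 + 1 = 575/229 ≈ 2.511 bits/symbol.

2.511 bits/symbol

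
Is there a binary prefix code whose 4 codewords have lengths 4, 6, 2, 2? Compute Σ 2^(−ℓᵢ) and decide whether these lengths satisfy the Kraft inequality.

0.578125; yes

With common denominator 2^6 = 64: Σ 2^(−ℓᵢ) = 4/64 + 1/64 + 16/64 + 16/64 = 37/64 = 0.578125.
Kraft's inequality requires Σ ≤ 1; here Σ = 0.578125 ≤ 1, so such a prefix code exists.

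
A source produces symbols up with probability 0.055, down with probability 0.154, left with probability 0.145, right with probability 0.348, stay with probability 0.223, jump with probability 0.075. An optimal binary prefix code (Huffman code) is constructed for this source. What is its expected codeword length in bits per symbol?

2.405 bits/symbol

Repeatedly combine the two least-probable nodes; the expected code length is the sum of the merged weights.
merge 11/200 + 3/40 → 13/100
merge 13/100 + 29/200 → 11/40
merge 77/500 + 223/1000 → 377/1000
merge 11/40 + 87/250 → 623/1000
merge 377/1000 + 623/1000 → 1
L = 13/100 + 11/40 + 377/1000 + 623/1000 + 1 = 481/200 = 2.405 bits/symbol.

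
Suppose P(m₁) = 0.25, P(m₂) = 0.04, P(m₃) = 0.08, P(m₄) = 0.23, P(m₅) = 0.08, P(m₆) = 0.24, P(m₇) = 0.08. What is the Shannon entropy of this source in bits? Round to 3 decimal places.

2.542 bits

H = −Σ pᵢ log₂ pᵢ.
−0.25·log₂(0.25) = 0.5000
−0.04·log₂(0.04) = 0.1858
−0.08·log₂(0.08) = 0.2915
−0.23·log₂(0.23) = 0.4877
−0.08·log₂(0.08) = 0.2915
−0.24·log₂(0.24) = 0.4941
−0.08·log₂(0.08) = 0.2915
Sum ≈ 2.5421 → 2.542 bits.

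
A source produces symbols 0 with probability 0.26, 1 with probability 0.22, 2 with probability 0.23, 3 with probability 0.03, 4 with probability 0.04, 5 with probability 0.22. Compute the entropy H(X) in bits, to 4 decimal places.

H = −Σ pᵢ log₂ pᵢ.
−0.26·log₂(0.26) = 0.5053
−0.22·log₂(0.22) = 0.4806
−0.23·log₂(0.23) = 0.4877
−0.03·log₂(0.03) = 0.1518
−0.04·log₂(0.04) = 0.1858
−0.22·log₂(0.22) = 0.4806
Sum ≈ 2.2916 → 2.2916 bits.

2.2916 bits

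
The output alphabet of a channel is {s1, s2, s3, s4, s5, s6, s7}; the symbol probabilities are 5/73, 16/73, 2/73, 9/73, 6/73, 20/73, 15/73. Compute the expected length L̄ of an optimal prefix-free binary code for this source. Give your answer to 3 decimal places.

Repeatedly combine the two least-probable nodes; the expected code length is the sum of the merged weights.
merge 2/73 + 5/73 → 7/73
merge 6/73 + 7/73 → 13/73
merge 9/73 + 13/73 → 22/73
merge 15/73 + 16/73 → 31/73
merge 20/73 + 22/73 → 42/73
merge 31/73 + 42/73 → 1
L = 7/73 + 13/73 + 22/73 + 31/73 + 42/73 + 1 = 188/73 ≈ 2.575 bits/symbol.

2.575 bits/symbol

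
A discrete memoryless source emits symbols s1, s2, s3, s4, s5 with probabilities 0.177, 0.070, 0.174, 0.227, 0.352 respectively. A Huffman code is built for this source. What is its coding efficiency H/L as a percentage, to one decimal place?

96.5%

Entropy H = −Σ p log₂ p ≈ 2.1655 bits.
Huffman merges: 7/100+87/500→61/250; 177/1000+227/1000→101/250; 61/250+44/125→149/250; 101/250+149/250→1. L = 561/250 ≈ 2.2440.
Efficiency = H/L = 2.1655/2.2440 = 96.5%.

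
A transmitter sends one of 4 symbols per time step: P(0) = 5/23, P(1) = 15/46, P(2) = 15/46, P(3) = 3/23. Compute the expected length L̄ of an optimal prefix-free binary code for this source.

2 bits/symbol

Repeatedly combine the two least-probable nodes; the expected code length is the sum of the merged weights.
merge 3/23 + 5/23 → 8/23
merge 15/46 + 15/46 → 15/23
merge 8/23 + 15/23 → 1
L = 8/23 + 15/23 + 1 = 2 bits/symbol.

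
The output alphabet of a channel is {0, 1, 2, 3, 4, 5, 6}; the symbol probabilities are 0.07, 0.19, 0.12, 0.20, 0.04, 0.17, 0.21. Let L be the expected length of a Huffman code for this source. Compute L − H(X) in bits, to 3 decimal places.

Entropy H = −Σ p log₂ p ≈ 2.6484 bits.
Huffman merges: 1/25+7/100→11/100; 11/100+3/25→23/100; 17/100+19/100→9/25; 1/5+21/100→41/100; 23/100+9/25→59/100; 41/100+59/100→1. L = 27/10 ≈ 2.7000.
L − H = 2.7000 − 2.6484 = 0.052 bits.

0.052 bits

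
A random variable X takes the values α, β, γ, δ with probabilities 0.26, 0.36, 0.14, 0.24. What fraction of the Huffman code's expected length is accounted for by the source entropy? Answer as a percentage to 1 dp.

Entropy H = −Σ p log₂ p ≈ 1.9271 bits.
Huffman merges: 7/50+6/25→19/50; 13/50+9/25→31/50; 19/50+31/50→1. L = 2 ≈ 2.0000.
Efficiency = H/L = 1.9271/2.0000 = 96.4%.

96.4%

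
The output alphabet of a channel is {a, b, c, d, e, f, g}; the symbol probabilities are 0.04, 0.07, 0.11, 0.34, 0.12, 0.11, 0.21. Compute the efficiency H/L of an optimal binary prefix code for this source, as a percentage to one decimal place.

98.6%

Entropy H = −Σ p log₂ p ≈ 2.5239 bits.
Huffman merges: 1/25+7/100→11/100; 11/100+11/100→11/50; 11/100+3/25→23/100; 21/100+11/50→43/100; 23/100+17/50→57/100; 43/100+57/100→1. L = 64/25 ≈ 2.5600.
Efficiency = H/L = 2.5239/2.5600 = 98.6%.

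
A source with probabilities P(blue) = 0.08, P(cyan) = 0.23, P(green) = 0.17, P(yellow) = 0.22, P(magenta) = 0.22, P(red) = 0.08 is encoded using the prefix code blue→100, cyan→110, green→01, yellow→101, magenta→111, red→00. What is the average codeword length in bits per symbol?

2.75 bits/symbol

L̄ = Σ pᵢ·ℓᵢ = 0.08·3 + 0.23·3 + 0.17·2 + 0.22·3 + 0.22·3 + 0.08·2 = 2.75 bits/symbol.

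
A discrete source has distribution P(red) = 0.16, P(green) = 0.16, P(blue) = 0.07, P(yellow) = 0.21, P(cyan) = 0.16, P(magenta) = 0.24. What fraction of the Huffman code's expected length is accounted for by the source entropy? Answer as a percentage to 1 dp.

Entropy H = −Σ p log₂ p ≈ 2.5046 bits.
Huffman merges: 7/100+4/25→23/100; 4/25+4/25→8/25; 21/100+23/100→11/25; 6/25+8/25→14/25; 11/25+14/25→1. L = 51/20 ≈ 2.5500.
Efficiency = H/L = 2.5046/2.5500 = 98.2%.

98.2%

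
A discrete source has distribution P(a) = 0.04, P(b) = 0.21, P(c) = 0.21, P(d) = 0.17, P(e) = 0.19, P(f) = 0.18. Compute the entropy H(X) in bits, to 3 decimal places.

2.467 bits

H = −Σ pᵢ log₂ pᵢ.
−0.04·log₂(0.04) = 0.1858
−0.21·log₂(0.21) = 0.4728
−0.21·log₂(0.21) = 0.4728
−0.17·log₂(0.17) = 0.4346
−0.19·log₂(0.19) = 0.4552
−0.18·log₂(0.18) = 0.4453
Sum ≈ 2.4665 → 2.467 bits.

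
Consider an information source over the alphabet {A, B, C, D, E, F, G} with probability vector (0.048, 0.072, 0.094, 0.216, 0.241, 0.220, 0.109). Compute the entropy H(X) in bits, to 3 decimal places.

H = −Σ pᵢ log₂ pᵢ.
−0.048·log₂(0.048) = 0.2103
−0.072·log₂(0.072) = 0.2733
−0.094·log₂(0.094) = 0.3207
−0.216·log₂(0.216) = 0.4776
−0.241·log₂(0.241) = 0.4947
−0.220·log₂(0.220) = 0.4806
−0.109·log₂(0.109) = 0.3485
Sum ≈ 2.6056 → 2.606 bits.

2.606 bits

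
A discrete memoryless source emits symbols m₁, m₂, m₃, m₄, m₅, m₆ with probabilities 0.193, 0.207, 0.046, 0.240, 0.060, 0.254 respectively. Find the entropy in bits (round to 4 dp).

2.3726 bits

H = −Σ pᵢ log₂ pᵢ.
−0.193·log₂(0.193) = 0.4581
−0.207·log₂(0.207) = 0.4704
−0.046·log₂(0.046) = 0.2043
−0.240·log₂(0.240) = 0.4941
−0.060·log₂(0.060) = 0.2435
−0.254·log₂(0.254) = 0.5022
Sum ≈ 2.3726 → 2.3726 bits.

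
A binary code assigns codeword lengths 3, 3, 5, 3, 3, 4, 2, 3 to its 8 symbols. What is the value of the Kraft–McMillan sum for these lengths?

With common denominator 2^5 = 32: Σ 2^(−ℓᵢ) = 4/32 + 4/32 + 1/32 + 4/32 + 4/32 + 2/32 + 8/32 + 4/32 = 31/32 = 0.96875.

0.96875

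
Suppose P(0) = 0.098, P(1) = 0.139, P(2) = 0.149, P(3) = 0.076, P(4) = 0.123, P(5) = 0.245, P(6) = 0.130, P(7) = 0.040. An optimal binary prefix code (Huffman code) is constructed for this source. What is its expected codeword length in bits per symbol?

2.871 bits/symbol

Repeatedly combine the two least-probable nodes; the expected code length is the sum of the merged weights.
merge 1/25 + 19/250 → 29/250
merge 49/500 + 29/250 → 107/500
merge 123/1000 + 13/100 → 253/1000
merge 139/1000 + 149/1000 → 36/125
merge 107/500 + 49/200 → 459/1000
merge 253/1000 + 36/125 → 541/1000
merge 459/1000 + 541/1000 → 1
L = 29/250 + 107/500 + 253/1000 + 36/125 + 459/1000 + 541/1000 + 1 = 2871/1000 = 2.871 bits/symbol.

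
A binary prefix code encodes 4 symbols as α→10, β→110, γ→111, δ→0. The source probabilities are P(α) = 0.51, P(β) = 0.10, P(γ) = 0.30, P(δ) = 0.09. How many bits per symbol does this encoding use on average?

2.31 bits/symbol

L̄ = Σ pᵢ·ℓᵢ = 0.51·2 + 0.10·3 + 0.30·3 + 0.09·1 = 2.31 bits/symbol.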